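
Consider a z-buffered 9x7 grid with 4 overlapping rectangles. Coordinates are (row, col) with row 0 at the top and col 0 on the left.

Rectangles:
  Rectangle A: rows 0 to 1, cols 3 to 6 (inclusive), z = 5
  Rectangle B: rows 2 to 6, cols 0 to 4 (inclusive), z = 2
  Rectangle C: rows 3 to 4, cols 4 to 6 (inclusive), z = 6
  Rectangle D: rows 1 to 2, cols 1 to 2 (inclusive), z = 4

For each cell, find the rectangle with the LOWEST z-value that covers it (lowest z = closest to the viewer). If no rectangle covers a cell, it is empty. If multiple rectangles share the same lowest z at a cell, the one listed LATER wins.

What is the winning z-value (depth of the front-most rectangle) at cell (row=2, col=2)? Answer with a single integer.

Check cell (2,2):
  A: rows 0-1 cols 3-6 -> outside (row miss)
  B: rows 2-6 cols 0-4 z=2 -> covers; best now B (z=2)
  C: rows 3-4 cols 4-6 -> outside (row miss)
  D: rows 1-2 cols 1-2 z=4 -> covers; best now B (z=2)
Winner: B at z=2

Answer: 2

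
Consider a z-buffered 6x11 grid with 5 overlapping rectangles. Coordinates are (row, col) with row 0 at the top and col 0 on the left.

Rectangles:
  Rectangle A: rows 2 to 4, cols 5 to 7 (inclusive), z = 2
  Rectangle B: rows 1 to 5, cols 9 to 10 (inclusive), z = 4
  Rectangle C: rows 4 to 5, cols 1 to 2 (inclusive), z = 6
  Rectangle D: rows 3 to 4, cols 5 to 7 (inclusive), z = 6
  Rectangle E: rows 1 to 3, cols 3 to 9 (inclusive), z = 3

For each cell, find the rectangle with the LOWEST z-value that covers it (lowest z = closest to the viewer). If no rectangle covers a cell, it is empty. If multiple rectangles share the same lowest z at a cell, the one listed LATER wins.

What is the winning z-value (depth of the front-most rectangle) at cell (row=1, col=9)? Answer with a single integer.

Check cell (1,9):
  A: rows 2-4 cols 5-7 -> outside (row miss)
  B: rows 1-5 cols 9-10 z=4 -> covers; best now B (z=4)
  C: rows 4-5 cols 1-2 -> outside (row miss)
  D: rows 3-4 cols 5-7 -> outside (row miss)
  E: rows 1-3 cols 3-9 z=3 -> covers; best now E (z=3)
Winner: E at z=3

Answer: 3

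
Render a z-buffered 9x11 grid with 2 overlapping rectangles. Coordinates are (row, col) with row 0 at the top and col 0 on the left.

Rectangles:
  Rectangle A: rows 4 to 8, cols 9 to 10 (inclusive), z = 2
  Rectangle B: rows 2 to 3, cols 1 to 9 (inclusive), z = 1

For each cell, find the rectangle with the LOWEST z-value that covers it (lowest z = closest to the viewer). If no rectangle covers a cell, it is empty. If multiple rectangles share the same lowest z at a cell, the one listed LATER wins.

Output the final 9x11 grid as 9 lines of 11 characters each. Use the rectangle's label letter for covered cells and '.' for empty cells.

...........
...........
.BBBBBBBBB.
.BBBBBBBBB.
.........AA
.........AA
.........AA
.........AA
.........AA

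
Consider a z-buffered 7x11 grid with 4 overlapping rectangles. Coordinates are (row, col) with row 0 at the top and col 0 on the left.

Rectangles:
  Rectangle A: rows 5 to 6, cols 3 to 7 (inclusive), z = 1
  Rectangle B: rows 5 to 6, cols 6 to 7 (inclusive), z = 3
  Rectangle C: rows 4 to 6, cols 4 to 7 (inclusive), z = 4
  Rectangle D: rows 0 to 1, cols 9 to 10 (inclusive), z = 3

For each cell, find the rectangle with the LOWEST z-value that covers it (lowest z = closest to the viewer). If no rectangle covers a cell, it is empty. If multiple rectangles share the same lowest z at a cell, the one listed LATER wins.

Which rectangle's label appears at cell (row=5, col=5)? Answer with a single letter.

Answer: A

Derivation:
Check cell (5,5):
  A: rows 5-6 cols 3-7 z=1 -> covers; best now A (z=1)
  B: rows 5-6 cols 6-7 -> outside (col miss)
  C: rows 4-6 cols 4-7 z=4 -> covers; best now A (z=1)
  D: rows 0-1 cols 9-10 -> outside (row miss)
Winner: A at z=1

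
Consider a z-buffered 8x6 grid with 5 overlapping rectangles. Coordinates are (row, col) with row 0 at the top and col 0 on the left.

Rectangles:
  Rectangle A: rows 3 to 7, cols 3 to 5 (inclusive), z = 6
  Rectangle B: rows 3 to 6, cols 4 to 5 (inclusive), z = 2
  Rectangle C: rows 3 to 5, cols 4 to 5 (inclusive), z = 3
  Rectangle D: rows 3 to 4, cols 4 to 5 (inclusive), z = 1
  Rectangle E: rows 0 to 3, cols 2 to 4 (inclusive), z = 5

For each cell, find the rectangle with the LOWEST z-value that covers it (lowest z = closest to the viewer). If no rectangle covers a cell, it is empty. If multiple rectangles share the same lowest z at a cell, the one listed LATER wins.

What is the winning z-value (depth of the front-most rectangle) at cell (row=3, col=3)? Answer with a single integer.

Answer: 5

Derivation:
Check cell (3,3):
  A: rows 3-7 cols 3-5 z=6 -> covers; best now A (z=6)
  B: rows 3-6 cols 4-5 -> outside (col miss)
  C: rows 3-5 cols 4-5 -> outside (col miss)
  D: rows 3-4 cols 4-5 -> outside (col miss)
  E: rows 0-3 cols 2-4 z=5 -> covers; best now E (z=5)
Winner: E at z=5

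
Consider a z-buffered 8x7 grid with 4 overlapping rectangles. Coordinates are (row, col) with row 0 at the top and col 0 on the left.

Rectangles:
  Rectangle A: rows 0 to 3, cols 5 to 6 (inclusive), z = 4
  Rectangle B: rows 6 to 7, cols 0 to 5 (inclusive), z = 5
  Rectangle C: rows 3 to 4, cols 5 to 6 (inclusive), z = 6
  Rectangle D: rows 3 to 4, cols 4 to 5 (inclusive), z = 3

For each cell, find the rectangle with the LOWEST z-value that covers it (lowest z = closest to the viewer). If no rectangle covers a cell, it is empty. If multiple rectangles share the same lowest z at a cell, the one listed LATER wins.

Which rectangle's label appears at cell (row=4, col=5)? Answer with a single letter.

Answer: D

Derivation:
Check cell (4,5):
  A: rows 0-3 cols 5-6 -> outside (row miss)
  B: rows 6-7 cols 0-5 -> outside (row miss)
  C: rows 3-4 cols 5-6 z=6 -> covers; best now C (z=6)
  D: rows 3-4 cols 4-5 z=3 -> covers; best now D (z=3)
Winner: D at z=3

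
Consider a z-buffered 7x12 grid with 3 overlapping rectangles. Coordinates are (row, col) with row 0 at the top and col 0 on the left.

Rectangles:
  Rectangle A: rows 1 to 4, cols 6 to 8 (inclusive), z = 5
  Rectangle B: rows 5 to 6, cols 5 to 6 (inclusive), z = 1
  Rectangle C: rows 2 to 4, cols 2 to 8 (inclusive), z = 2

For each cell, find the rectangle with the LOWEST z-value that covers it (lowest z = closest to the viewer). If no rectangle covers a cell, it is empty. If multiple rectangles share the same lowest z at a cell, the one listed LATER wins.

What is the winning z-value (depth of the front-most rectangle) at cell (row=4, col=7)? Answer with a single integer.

Check cell (4,7):
  A: rows 1-4 cols 6-8 z=5 -> covers; best now A (z=5)
  B: rows 5-6 cols 5-6 -> outside (row miss)
  C: rows 2-4 cols 2-8 z=2 -> covers; best now C (z=2)
Winner: C at z=2

Answer: 2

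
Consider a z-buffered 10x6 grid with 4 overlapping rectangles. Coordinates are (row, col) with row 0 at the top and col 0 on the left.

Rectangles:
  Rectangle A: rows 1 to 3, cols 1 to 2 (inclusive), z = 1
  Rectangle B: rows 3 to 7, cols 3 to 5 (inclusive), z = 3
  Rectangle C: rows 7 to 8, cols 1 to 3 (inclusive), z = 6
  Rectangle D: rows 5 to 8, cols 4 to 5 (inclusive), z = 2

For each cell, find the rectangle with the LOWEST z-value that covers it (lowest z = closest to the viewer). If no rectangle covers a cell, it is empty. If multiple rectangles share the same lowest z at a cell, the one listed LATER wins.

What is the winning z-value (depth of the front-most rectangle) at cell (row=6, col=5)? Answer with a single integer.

Answer: 2

Derivation:
Check cell (6,5):
  A: rows 1-3 cols 1-2 -> outside (row miss)
  B: rows 3-7 cols 3-5 z=3 -> covers; best now B (z=3)
  C: rows 7-8 cols 1-3 -> outside (row miss)
  D: rows 5-8 cols 4-5 z=2 -> covers; best now D (z=2)
Winner: D at z=2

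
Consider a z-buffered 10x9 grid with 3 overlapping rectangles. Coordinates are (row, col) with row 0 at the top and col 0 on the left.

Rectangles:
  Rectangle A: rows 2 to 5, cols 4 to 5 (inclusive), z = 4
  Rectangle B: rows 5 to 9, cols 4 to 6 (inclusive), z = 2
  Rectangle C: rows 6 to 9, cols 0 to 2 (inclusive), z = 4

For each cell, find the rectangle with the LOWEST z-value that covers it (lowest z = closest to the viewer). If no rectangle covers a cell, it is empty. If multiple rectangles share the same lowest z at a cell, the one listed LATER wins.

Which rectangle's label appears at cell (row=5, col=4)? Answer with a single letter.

Check cell (5,4):
  A: rows 2-5 cols 4-5 z=4 -> covers; best now A (z=4)
  B: rows 5-9 cols 4-6 z=2 -> covers; best now B (z=2)
  C: rows 6-9 cols 0-2 -> outside (row miss)
Winner: B at z=2

Answer: B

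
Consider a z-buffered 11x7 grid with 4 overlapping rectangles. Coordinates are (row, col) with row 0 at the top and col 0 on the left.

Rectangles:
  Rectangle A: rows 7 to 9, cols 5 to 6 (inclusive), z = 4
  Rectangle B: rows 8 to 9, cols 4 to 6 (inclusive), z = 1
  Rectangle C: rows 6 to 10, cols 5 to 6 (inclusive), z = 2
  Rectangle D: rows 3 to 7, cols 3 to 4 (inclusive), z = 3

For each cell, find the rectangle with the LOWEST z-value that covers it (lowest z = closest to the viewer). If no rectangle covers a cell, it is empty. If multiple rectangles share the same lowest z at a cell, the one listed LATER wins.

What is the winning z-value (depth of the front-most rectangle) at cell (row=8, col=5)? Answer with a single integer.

Check cell (8,5):
  A: rows 7-9 cols 5-6 z=4 -> covers; best now A (z=4)
  B: rows 8-9 cols 4-6 z=1 -> covers; best now B (z=1)
  C: rows 6-10 cols 5-6 z=2 -> covers; best now B (z=1)
  D: rows 3-7 cols 3-4 -> outside (row miss)
Winner: B at z=1

Answer: 1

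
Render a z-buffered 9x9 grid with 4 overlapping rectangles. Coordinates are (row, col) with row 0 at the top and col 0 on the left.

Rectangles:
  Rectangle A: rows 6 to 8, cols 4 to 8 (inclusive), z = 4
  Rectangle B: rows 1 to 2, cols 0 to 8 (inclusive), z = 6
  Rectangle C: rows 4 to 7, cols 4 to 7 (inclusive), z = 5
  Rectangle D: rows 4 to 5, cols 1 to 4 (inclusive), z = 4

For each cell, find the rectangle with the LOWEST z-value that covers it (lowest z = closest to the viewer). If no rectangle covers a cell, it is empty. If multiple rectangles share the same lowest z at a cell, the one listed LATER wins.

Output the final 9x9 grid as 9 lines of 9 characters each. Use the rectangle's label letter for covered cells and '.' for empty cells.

.........
BBBBBBBBB
BBBBBBBBB
.........
.DDDDCCC.
.DDDDCCC.
....AAAAA
....AAAAA
....AAAAA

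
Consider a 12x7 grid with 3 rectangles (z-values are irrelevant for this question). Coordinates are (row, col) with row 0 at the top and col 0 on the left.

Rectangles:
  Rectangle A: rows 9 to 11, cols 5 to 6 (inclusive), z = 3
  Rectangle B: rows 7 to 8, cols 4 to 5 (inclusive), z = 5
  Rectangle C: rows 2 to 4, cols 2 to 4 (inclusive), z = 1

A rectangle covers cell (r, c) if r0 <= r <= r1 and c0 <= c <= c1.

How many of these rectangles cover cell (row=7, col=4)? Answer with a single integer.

Answer: 1

Derivation:
Check cell (7,4):
  A: rows 9-11 cols 5-6 -> outside (row miss)
  B: rows 7-8 cols 4-5 -> covers
  C: rows 2-4 cols 2-4 -> outside (row miss)
Count covering = 1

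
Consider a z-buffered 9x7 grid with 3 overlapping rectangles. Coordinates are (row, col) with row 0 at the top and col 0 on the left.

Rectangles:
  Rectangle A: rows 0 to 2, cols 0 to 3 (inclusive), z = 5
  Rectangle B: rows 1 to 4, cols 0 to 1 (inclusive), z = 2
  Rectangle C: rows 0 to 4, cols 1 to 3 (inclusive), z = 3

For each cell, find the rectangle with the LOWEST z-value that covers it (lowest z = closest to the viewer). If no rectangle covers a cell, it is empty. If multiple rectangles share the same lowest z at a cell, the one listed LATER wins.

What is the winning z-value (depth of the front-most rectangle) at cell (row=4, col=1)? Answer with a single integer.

Answer: 2

Derivation:
Check cell (4,1):
  A: rows 0-2 cols 0-3 -> outside (row miss)
  B: rows 1-4 cols 0-1 z=2 -> covers; best now B (z=2)
  C: rows 0-4 cols 1-3 z=3 -> covers; best now B (z=2)
Winner: B at z=2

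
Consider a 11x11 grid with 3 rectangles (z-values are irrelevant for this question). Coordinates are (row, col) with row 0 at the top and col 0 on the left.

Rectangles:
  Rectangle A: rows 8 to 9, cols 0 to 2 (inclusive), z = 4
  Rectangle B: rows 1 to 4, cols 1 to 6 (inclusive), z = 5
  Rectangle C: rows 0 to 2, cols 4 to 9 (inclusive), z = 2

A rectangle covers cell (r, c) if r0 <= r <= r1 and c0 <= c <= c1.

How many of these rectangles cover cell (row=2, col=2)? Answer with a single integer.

Check cell (2,2):
  A: rows 8-9 cols 0-2 -> outside (row miss)
  B: rows 1-4 cols 1-6 -> covers
  C: rows 0-2 cols 4-9 -> outside (col miss)
Count covering = 1

Answer: 1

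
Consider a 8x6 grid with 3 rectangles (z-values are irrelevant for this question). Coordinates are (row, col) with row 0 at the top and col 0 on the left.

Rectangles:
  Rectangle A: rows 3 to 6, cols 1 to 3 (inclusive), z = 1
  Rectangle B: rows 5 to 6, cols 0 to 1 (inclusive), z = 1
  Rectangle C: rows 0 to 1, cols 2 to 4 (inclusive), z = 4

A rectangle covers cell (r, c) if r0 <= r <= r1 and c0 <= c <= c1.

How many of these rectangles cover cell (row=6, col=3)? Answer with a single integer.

Answer: 1

Derivation:
Check cell (6,3):
  A: rows 3-6 cols 1-3 -> covers
  B: rows 5-6 cols 0-1 -> outside (col miss)
  C: rows 0-1 cols 2-4 -> outside (row miss)
Count covering = 1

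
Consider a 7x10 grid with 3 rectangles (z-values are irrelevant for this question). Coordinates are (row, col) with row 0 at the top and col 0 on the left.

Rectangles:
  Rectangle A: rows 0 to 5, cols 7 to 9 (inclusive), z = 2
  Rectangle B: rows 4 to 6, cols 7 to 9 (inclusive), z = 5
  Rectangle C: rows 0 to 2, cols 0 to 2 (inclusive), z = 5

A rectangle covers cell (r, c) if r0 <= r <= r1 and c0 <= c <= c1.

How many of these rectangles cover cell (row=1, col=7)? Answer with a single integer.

Answer: 1

Derivation:
Check cell (1,7):
  A: rows 0-5 cols 7-9 -> covers
  B: rows 4-6 cols 7-9 -> outside (row miss)
  C: rows 0-2 cols 0-2 -> outside (col miss)
Count covering = 1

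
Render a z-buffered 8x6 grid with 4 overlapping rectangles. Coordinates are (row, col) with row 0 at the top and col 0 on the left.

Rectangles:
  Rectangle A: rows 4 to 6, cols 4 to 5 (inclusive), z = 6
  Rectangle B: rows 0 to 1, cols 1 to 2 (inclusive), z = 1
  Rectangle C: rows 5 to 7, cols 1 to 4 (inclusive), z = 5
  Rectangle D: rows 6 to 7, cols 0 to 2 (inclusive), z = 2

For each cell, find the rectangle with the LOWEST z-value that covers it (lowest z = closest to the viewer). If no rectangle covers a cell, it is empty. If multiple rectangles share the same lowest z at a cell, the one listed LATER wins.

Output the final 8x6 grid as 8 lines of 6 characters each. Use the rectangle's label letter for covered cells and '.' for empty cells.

.BB...
.BB...
......
......
....AA
.CCCCA
DDDCCA
DDDCC.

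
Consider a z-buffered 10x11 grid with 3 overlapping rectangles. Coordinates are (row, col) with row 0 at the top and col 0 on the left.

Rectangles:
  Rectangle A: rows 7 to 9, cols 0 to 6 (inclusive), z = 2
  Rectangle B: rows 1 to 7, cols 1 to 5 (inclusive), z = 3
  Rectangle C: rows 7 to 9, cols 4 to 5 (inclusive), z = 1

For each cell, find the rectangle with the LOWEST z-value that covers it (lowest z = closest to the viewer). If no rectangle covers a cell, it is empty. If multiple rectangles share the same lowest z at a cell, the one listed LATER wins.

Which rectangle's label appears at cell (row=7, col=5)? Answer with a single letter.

Check cell (7,5):
  A: rows 7-9 cols 0-6 z=2 -> covers; best now A (z=2)
  B: rows 1-7 cols 1-5 z=3 -> covers; best now A (z=2)
  C: rows 7-9 cols 4-5 z=1 -> covers; best now C (z=1)
Winner: C at z=1

Answer: C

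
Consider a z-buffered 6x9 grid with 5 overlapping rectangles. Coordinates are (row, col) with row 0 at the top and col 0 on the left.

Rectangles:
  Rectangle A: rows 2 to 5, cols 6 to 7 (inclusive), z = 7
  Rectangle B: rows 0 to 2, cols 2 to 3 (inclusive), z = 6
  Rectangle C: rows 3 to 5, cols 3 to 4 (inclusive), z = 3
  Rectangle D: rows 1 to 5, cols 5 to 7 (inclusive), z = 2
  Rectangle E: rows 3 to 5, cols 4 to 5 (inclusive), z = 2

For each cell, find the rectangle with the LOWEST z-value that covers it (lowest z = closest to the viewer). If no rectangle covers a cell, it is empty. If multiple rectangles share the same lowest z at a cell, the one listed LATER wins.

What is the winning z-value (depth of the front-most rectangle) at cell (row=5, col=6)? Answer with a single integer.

Check cell (5,6):
  A: rows 2-5 cols 6-7 z=7 -> covers; best now A (z=7)
  B: rows 0-2 cols 2-3 -> outside (row miss)
  C: rows 3-5 cols 3-4 -> outside (col miss)
  D: rows 1-5 cols 5-7 z=2 -> covers; best now D (z=2)
  E: rows 3-5 cols 4-5 -> outside (col miss)
Winner: D at z=2

Answer: 2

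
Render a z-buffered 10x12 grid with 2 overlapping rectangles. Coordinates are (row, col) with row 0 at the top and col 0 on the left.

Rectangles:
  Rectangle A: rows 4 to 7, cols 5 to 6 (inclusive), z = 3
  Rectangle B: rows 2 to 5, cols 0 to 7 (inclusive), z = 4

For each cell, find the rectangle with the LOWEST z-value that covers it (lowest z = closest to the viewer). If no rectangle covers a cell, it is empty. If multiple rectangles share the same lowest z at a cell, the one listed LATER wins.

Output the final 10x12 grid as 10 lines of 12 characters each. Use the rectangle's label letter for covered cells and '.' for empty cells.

............
............
BBBBBBBB....
BBBBBBBB....
BBBBBAAB....
BBBBBAAB....
.....AA.....
.....AA.....
............
............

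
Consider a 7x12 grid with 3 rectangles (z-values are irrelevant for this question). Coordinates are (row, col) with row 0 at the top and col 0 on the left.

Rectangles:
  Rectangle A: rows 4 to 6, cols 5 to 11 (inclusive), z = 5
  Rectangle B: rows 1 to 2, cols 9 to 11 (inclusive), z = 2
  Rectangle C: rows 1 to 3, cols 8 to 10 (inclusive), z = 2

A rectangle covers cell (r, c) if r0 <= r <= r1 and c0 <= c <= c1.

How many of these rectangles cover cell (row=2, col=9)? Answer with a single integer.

Check cell (2,9):
  A: rows 4-6 cols 5-11 -> outside (row miss)
  B: rows 1-2 cols 9-11 -> covers
  C: rows 1-3 cols 8-10 -> covers
Count covering = 2

Answer: 2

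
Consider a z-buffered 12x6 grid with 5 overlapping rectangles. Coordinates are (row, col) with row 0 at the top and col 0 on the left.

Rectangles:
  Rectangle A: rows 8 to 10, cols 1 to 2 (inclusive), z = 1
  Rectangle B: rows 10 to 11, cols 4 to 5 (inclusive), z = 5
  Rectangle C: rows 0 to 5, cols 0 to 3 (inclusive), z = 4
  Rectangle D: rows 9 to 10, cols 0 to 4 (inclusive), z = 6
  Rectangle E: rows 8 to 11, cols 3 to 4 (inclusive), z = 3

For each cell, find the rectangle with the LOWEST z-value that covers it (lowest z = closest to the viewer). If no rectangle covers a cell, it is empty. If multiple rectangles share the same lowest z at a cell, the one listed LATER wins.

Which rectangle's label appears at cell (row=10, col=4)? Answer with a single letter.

Answer: E

Derivation:
Check cell (10,4):
  A: rows 8-10 cols 1-2 -> outside (col miss)
  B: rows 10-11 cols 4-5 z=5 -> covers; best now B (z=5)
  C: rows 0-5 cols 0-3 -> outside (row miss)
  D: rows 9-10 cols 0-4 z=6 -> covers; best now B (z=5)
  E: rows 8-11 cols 3-4 z=3 -> covers; best now E (z=3)
Winner: E at z=3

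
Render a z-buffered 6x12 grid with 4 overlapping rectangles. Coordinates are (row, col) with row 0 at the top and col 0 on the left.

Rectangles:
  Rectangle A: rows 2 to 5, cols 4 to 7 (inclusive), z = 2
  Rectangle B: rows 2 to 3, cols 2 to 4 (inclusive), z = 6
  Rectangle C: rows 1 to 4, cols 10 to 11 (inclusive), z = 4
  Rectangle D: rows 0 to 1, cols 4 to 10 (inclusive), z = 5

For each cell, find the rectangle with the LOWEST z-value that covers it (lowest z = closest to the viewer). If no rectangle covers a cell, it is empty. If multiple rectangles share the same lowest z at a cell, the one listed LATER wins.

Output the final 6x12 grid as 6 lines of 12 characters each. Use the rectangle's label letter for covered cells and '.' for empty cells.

....DDDDDDD.
....DDDDDDCC
..BBAAAA..CC
..BBAAAA..CC
....AAAA..CC
....AAAA....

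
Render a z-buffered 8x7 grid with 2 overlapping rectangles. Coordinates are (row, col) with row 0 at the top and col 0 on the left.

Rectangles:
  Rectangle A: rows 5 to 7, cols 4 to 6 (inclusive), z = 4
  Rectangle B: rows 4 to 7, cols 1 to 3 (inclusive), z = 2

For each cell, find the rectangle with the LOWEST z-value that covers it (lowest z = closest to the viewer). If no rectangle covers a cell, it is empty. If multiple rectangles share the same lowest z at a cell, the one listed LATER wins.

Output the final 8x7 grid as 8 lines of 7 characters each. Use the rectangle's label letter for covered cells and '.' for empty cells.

.......
.......
.......
.......
.BBB...
.BBBAAA
.BBBAAA
.BBBAAA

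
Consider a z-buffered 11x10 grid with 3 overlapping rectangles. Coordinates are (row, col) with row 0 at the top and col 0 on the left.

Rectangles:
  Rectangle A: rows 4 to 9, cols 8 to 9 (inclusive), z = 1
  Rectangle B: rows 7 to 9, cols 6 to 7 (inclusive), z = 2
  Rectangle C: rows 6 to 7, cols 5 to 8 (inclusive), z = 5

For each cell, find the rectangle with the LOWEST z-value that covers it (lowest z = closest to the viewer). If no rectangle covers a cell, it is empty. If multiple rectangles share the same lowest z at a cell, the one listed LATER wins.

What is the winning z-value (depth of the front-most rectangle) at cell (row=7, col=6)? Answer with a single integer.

Check cell (7,6):
  A: rows 4-9 cols 8-9 -> outside (col miss)
  B: rows 7-9 cols 6-7 z=2 -> covers; best now B (z=2)
  C: rows 6-7 cols 5-8 z=5 -> covers; best now B (z=2)
Winner: B at z=2

Answer: 2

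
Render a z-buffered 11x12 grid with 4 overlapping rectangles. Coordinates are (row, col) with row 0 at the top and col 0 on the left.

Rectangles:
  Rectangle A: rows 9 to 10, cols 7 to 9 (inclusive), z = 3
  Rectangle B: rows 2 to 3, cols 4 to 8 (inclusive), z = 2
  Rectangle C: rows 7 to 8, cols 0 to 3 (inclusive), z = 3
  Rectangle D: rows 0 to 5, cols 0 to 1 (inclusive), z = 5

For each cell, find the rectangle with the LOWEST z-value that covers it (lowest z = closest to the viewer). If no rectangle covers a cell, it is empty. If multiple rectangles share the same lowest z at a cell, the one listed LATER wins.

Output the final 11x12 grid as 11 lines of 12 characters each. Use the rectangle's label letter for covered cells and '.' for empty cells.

DD..........
DD..........
DD..BBBBB...
DD..BBBBB...
DD..........
DD..........
............
CCCC........
CCCC........
.......AAA..
.......AAA..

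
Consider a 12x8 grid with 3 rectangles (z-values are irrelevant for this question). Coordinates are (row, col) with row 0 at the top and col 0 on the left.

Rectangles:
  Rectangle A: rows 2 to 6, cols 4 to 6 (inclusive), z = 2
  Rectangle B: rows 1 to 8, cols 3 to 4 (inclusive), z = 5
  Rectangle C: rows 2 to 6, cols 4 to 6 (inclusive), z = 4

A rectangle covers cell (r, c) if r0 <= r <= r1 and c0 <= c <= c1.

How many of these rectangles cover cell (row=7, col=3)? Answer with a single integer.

Answer: 1

Derivation:
Check cell (7,3):
  A: rows 2-6 cols 4-6 -> outside (row miss)
  B: rows 1-8 cols 3-4 -> covers
  C: rows 2-6 cols 4-6 -> outside (row miss)
Count covering = 1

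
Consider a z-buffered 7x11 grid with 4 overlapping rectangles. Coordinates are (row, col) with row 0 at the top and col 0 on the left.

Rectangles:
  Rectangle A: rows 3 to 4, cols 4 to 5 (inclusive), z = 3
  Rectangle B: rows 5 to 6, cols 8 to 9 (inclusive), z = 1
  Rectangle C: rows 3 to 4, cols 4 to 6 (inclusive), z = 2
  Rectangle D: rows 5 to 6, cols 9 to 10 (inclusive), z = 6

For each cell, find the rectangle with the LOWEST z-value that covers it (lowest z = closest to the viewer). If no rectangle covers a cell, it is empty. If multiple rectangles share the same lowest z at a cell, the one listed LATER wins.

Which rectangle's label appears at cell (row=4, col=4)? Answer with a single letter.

Check cell (4,4):
  A: rows 3-4 cols 4-5 z=3 -> covers; best now A (z=3)
  B: rows 5-6 cols 8-9 -> outside (row miss)
  C: rows 3-4 cols 4-6 z=2 -> covers; best now C (z=2)
  D: rows 5-6 cols 9-10 -> outside (row miss)
Winner: C at z=2

Answer: C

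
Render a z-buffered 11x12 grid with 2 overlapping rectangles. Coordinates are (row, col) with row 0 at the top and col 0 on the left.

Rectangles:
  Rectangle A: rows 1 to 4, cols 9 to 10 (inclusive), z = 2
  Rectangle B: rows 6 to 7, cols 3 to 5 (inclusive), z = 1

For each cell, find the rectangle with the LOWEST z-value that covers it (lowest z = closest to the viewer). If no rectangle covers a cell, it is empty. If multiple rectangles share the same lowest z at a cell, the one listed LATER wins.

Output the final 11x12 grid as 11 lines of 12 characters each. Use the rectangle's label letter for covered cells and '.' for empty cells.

............
.........AA.
.........AA.
.........AA.
.........AA.
............
...BBB......
...BBB......
............
............
............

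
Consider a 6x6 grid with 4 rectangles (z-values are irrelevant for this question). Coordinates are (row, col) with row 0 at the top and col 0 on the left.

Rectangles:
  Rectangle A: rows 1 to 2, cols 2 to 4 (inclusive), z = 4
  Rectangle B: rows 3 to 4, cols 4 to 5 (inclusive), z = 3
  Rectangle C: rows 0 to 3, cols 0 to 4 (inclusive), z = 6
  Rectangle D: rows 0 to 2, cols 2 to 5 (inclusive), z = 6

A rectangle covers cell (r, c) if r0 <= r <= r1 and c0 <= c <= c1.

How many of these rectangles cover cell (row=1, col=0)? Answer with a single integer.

Answer: 1

Derivation:
Check cell (1,0):
  A: rows 1-2 cols 2-4 -> outside (col miss)
  B: rows 3-4 cols 4-5 -> outside (row miss)
  C: rows 0-3 cols 0-4 -> covers
  D: rows 0-2 cols 2-5 -> outside (col miss)
Count covering = 1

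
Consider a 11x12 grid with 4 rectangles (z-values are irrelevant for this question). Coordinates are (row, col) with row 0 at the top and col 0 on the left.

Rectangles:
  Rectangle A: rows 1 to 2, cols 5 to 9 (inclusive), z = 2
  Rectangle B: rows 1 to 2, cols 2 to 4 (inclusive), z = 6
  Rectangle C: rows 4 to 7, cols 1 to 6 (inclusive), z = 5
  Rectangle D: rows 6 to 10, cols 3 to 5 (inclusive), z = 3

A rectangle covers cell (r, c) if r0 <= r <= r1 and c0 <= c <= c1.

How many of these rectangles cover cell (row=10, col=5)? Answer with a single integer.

Check cell (10,5):
  A: rows 1-2 cols 5-9 -> outside (row miss)
  B: rows 1-2 cols 2-4 -> outside (row miss)
  C: rows 4-7 cols 1-6 -> outside (row miss)
  D: rows 6-10 cols 3-5 -> covers
Count covering = 1

Answer: 1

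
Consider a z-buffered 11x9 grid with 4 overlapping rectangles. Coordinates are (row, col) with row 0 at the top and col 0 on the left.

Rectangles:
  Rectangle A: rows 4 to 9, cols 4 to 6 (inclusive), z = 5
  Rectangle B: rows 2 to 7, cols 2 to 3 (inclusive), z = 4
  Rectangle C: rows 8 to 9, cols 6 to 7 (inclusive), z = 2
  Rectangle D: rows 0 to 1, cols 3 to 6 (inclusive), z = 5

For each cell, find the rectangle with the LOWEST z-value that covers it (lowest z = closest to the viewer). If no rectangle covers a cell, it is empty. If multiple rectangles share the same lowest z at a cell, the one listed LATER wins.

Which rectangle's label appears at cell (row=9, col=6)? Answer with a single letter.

Check cell (9,6):
  A: rows 4-9 cols 4-6 z=5 -> covers; best now A (z=5)
  B: rows 2-7 cols 2-3 -> outside (row miss)
  C: rows 8-9 cols 6-7 z=2 -> covers; best now C (z=2)
  D: rows 0-1 cols 3-6 -> outside (row miss)
Winner: C at z=2

Answer: C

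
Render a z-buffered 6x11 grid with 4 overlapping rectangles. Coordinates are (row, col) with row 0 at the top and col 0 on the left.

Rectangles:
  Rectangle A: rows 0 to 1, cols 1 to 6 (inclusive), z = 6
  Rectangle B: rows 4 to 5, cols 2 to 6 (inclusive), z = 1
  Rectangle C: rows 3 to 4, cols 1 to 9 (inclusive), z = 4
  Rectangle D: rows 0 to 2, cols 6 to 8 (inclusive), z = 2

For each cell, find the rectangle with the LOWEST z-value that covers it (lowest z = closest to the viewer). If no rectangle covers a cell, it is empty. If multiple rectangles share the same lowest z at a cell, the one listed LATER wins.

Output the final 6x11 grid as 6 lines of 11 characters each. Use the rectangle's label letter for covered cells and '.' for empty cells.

.AAAAADDD..
.AAAAADDD..
......DDD..
.CCCCCCCCC.
.CBBBBBCCC.
..BBBBB....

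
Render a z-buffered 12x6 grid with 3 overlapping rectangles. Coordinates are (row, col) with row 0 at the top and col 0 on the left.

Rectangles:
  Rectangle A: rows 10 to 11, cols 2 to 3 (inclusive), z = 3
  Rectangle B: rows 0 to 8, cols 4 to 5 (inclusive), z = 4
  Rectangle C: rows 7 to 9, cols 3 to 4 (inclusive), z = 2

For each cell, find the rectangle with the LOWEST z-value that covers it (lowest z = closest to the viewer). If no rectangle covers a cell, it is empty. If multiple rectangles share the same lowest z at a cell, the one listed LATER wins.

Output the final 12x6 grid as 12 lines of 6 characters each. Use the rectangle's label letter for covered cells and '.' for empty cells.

....BB
....BB
....BB
....BB
....BB
....BB
....BB
...CCB
...CCB
...CC.
..AA..
..AA..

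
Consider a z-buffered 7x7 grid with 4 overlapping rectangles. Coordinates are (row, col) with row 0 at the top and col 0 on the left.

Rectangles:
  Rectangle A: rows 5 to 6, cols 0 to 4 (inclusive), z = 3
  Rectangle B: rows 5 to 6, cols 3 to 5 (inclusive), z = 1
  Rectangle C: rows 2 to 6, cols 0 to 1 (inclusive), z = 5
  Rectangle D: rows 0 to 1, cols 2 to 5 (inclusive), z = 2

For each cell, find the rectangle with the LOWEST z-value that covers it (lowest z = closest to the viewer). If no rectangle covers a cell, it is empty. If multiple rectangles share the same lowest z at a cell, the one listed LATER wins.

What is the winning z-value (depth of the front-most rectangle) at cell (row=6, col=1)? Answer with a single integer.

Answer: 3

Derivation:
Check cell (6,1):
  A: rows 5-6 cols 0-4 z=3 -> covers; best now A (z=3)
  B: rows 5-6 cols 3-5 -> outside (col miss)
  C: rows 2-6 cols 0-1 z=5 -> covers; best now A (z=3)
  D: rows 0-1 cols 2-5 -> outside (row miss)
Winner: A at z=3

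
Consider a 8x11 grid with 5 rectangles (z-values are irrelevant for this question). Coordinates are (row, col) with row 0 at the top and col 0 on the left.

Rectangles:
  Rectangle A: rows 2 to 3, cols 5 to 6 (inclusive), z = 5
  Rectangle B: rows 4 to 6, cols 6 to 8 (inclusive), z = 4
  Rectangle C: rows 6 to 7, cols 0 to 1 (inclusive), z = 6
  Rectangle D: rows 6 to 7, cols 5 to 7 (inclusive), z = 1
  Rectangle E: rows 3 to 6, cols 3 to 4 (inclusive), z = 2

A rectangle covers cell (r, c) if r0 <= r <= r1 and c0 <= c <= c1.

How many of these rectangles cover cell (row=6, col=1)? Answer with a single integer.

Check cell (6,1):
  A: rows 2-3 cols 5-6 -> outside (row miss)
  B: rows 4-6 cols 6-8 -> outside (col miss)
  C: rows 6-7 cols 0-1 -> covers
  D: rows 6-7 cols 5-7 -> outside (col miss)
  E: rows 3-6 cols 3-4 -> outside (col miss)
Count covering = 1

Answer: 1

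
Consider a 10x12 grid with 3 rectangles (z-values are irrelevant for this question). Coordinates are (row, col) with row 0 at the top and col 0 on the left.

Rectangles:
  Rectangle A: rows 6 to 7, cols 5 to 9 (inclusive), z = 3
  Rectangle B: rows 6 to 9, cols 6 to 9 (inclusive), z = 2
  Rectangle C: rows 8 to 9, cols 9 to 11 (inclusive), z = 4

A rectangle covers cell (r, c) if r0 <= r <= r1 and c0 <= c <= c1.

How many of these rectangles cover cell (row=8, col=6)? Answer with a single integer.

Check cell (8,6):
  A: rows 6-7 cols 5-9 -> outside (row miss)
  B: rows 6-9 cols 6-9 -> covers
  C: rows 8-9 cols 9-11 -> outside (col miss)
Count covering = 1

Answer: 1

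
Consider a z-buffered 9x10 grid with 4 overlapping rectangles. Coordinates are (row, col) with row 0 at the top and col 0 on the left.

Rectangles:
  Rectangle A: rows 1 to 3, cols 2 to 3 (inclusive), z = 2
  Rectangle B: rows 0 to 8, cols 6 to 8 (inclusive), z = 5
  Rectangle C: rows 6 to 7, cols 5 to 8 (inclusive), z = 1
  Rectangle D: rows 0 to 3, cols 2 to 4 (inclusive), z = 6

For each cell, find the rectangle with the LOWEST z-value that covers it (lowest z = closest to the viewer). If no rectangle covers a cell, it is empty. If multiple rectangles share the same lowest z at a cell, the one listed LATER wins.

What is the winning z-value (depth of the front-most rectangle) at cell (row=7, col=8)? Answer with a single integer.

Check cell (7,8):
  A: rows 1-3 cols 2-3 -> outside (row miss)
  B: rows 0-8 cols 6-8 z=5 -> covers; best now B (z=5)
  C: rows 6-7 cols 5-8 z=1 -> covers; best now C (z=1)
  D: rows 0-3 cols 2-4 -> outside (row miss)
Winner: C at z=1

Answer: 1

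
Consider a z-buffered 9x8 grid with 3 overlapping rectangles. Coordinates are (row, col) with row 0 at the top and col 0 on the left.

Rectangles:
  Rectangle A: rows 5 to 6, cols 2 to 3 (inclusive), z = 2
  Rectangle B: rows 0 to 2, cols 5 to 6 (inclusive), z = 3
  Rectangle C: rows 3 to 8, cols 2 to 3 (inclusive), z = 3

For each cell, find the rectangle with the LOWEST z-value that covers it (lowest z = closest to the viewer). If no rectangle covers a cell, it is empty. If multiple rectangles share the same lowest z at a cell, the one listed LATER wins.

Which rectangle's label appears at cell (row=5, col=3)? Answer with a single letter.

Check cell (5,3):
  A: rows 5-6 cols 2-3 z=2 -> covers; best now A (z=2)
  B: rows 0-2 cols 5-6 -> outside (row miss)
  C: rows 3-8 cols 2-3 z=3 -> covers; best now A (z=2)
Winner: A at z=2

Answer: A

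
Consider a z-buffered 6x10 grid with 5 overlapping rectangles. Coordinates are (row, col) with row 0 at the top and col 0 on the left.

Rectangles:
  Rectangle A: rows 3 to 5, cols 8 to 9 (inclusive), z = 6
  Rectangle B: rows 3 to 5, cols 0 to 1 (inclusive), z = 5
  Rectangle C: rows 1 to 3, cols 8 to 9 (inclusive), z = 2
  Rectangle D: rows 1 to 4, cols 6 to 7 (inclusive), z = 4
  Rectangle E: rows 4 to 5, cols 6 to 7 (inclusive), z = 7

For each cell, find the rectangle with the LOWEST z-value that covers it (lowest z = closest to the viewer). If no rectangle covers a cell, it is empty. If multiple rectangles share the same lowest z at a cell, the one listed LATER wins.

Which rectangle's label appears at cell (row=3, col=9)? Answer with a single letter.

Check cell (3,9):
  A: rows 3-5 cols 8-9 z=6 -> covers; best now A (z=6)
  B: rows 3-5 cols 0-1 -> outside (col miss)
  C: rows 1-3 cols 8-9 z=2 -> covers; best now C (z=2)
  D: rows 1-4 cols 6-7 -> outside (col miss)
  E: rows 4-5 cols 6-7 -> outside (row miss)
Winner: C at z=2

Answer: C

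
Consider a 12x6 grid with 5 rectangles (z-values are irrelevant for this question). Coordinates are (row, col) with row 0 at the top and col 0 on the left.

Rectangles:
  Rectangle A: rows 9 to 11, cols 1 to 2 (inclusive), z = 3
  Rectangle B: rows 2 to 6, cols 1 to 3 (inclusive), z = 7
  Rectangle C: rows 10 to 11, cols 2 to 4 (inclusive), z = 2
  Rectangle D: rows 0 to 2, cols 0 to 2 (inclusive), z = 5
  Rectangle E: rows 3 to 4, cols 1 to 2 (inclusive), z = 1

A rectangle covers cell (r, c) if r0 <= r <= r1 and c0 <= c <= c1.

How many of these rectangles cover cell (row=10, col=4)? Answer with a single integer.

Check cell (10,4):
  A: rows 9-11 cols 1-2 -> outside (col miss)
  B: rows 2-6 cols 1-3 -> outside (row miss)
  C: rows 10-11 cols 2-4 -> covers
  D: rows 0-2 cols 0-2 -> outside (row miss)
  E: rows 3-4 cols 1-2 -> outside (row miss)
Count covering = 1

Answer: 1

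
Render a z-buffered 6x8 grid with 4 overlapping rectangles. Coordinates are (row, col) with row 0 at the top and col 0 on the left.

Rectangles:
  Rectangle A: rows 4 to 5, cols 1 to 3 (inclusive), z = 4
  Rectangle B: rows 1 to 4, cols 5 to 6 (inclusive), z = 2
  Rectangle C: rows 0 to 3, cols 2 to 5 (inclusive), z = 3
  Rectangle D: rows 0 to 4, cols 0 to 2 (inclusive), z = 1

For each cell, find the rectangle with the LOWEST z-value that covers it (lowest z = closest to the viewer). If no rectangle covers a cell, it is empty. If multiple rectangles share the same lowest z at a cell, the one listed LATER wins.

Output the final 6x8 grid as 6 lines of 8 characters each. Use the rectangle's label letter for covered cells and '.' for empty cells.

DDDCCC..
DDDCCBB.
DDDCCBB.
DDDCCBB.
DDDA.BB.
.AAA....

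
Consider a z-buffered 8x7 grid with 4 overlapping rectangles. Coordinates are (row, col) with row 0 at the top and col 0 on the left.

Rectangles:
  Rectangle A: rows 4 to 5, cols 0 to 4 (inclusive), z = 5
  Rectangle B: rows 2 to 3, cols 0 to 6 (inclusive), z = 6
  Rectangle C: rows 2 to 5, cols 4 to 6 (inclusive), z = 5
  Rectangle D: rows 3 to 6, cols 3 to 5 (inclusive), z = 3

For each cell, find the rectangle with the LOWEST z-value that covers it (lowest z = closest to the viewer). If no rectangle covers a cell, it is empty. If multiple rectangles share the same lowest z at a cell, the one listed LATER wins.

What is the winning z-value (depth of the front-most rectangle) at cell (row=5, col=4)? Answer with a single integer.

Answer: 3

Derivation:
Check cell (5,4):
  A: rows 4-5 cols 0-4 z=5 -> covers; best now A (z=5)
  B: rows 2-3 cols 0-6 -> outside (row miss)
  C: rows 2-5 cols 4-6 z=5 -> covers; best now C (z=5)
  D: rows 3-6 cols 3-5 z=3 -> covers; best now D (z=3)
Winner: D at z=3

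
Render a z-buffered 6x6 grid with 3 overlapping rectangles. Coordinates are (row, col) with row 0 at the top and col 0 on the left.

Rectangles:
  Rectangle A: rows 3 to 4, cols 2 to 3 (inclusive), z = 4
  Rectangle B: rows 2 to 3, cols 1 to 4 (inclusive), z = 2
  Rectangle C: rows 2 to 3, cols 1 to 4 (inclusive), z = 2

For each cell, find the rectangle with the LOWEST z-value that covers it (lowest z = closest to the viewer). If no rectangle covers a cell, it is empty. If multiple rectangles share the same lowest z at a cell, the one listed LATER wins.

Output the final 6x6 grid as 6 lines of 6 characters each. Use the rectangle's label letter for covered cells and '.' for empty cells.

......
......
.CCCC.
.CCCC.
..AA..
......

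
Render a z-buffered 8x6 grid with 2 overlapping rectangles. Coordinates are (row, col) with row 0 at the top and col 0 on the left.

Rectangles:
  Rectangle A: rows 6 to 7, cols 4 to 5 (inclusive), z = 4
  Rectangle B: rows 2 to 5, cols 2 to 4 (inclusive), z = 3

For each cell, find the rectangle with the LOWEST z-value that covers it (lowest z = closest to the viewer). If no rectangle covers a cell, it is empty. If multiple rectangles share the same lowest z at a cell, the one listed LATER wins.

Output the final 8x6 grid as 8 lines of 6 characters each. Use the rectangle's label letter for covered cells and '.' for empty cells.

......
......
..BBB.
..BBB.
..BBB.
..BBB.
....AA
....AA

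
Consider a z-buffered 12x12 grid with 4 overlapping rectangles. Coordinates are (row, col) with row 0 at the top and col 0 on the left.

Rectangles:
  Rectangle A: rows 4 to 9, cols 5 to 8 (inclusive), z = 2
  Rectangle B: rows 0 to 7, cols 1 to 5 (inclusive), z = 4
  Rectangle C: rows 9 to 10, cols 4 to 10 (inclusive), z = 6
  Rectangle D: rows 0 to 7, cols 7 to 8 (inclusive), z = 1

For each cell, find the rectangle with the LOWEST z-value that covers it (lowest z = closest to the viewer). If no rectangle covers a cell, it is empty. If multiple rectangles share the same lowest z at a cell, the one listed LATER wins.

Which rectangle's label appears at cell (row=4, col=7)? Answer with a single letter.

Check cell (4,7):
  A: rows 4-9 cols 5-8 z=2 -> covers; best now A (z=2)
  B: rows 0-7 cols 1-5 -> outside (col miss)
  C: rows 9-10 cols 4-10 -> outside (row miss)
  D: rows 0-7 cols 7-8 z=1 -> covers; best now D (z=1)
Winner: D at z=1

Answer: D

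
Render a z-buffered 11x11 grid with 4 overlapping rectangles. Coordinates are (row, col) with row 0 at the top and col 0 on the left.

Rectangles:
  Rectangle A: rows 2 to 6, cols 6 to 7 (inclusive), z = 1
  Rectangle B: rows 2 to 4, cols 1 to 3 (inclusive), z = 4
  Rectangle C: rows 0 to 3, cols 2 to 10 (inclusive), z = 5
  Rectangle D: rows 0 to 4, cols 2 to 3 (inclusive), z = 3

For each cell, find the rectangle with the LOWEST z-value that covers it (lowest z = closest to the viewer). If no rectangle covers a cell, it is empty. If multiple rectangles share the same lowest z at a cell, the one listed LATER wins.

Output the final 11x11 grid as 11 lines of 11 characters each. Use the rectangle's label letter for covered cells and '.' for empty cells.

..DDCCCCCCC
..DDCCCCCCC
.BDDCCAACCC
.BDDCCAACCC
.BDD..AA...
......AA...
......AA...
...........
...........
...........
...........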